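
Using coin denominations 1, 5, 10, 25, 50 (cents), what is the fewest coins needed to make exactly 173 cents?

8

Greedy: take as many of the largest coin as possible, then repeat with the remainder.
173 − 3×50→23 − 2×10→3 − 3×1→0
Total coins = 3 + 2 + 3 = 8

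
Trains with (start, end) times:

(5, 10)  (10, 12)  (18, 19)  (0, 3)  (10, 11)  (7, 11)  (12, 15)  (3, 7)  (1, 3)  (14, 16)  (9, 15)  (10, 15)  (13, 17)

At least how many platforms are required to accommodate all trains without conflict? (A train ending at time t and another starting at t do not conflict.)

Count concurrent intervals with a sweep; the peak is the room count.
starts: [0, 1, 3, 5, 7, 9, 10, 10, 10, 12, 13, 14, 18]
ends:   [3, 3, 7, 10, 11, 11, 12, 15, 15, 15, 16, 17, 19]
s0→1 s1→2 e3→1 e3→0 s3→1 s5→2 e7→1 s7→2 s9→3 e10→2 s10→3 s10→4 s10→5  — peak 5.

5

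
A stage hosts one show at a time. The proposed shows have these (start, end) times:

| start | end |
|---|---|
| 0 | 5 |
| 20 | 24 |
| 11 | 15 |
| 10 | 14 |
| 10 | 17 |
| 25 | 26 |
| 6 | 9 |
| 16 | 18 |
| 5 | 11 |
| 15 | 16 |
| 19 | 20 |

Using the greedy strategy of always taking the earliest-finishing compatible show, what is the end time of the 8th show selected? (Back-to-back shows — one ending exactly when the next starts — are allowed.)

26

Sort by end time and greedily take each interval whose start is ≥ the last chosen end.
By end time: (0,5), (6,9), (5,11), (10,14), (11,15), (15,16), (10,17), (16,18), (19,20), (20,24), (25,26).
Pick (0,5); next start ≥ 5 → (6,9); next start ≥ 9 → (10,14); next start ≥ 14 → (15,16); next start ≥ 16 → (16,18); next start ≥ 18 → (19,20); next start ≥ 20 → (20,24); next start ≥ 24 → (25,26).
Selected: (0,5) (6,9) (10,14) (15,16) (16,18) (19,20) (20,24) (25,26)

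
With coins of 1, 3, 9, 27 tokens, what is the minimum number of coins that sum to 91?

Greedy: take as many of the largest coin as possible, then repeat with the remainder.
91 = 3×27 + 1×9 + 1×1
Total coins = 3 + 1 + 1 = 5

5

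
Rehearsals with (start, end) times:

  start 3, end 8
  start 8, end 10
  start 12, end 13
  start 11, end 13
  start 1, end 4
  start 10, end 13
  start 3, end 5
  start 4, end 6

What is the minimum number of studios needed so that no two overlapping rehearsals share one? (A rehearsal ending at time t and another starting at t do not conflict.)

3

The answer is the maximum number of intervals overlapping at any instant.
starts: [1, 3, 3, 4, 8, 10, 11, 12]
ends:   [4, 5, 6, 8, 10, 13, 13, 13]
s1→1 s3→2 s3→3  — peak 3.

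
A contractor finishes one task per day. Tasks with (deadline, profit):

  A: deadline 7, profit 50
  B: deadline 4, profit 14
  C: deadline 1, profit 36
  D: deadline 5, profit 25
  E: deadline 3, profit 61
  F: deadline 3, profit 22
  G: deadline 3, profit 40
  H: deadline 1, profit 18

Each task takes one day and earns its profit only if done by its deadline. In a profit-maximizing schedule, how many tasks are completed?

6

Take jobs in profit order; each goes to the latest open slot no later than its deadline.
Profit order: E=61 A=50 G=40 C=36 D=25 F=22 H=18 B=14
Assign: E→slot 3, A→slot 7, G→slot 2, C→slot 1, D→slot 5, F skipped, H skipped, B→slot 4.
Slots: [1:C] [2:G] [3:E] [4:B] [5:D] [7:A]
6 of 8 scheduled.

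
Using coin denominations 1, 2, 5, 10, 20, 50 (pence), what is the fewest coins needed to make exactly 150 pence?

150 = 3×50
Total coins = 3 = 3

3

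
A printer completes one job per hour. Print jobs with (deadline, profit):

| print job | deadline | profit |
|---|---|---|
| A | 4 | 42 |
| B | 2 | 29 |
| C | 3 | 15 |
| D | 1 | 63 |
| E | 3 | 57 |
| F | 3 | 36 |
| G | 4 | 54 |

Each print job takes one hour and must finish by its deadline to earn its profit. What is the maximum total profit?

216

Profit order: D=63 E=57 G=54 A=42 F=36 B=29 C=15
Assign: D→slot 1, E→slot 3, G→slot 4, A→slot 2, F skipped, B skipped, C skipped.
Slots: [1:D] [2:A] [3:E] [4:G]
Profit = 63 + 42 + 57 + 54 = 216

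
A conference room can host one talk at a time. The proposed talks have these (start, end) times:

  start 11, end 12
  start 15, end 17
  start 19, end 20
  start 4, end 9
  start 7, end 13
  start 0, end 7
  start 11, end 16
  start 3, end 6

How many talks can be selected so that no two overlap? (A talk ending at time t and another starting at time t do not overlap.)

4

Sort by end time and greedily take each interval whose start is ≥ the last chosen end.
By end time: (3,6), (0,7), (4,9), (11,12), (7,13), (11,16), (15,17), (19,20).
Pick (3,6); next start ≥ 6 → (11,12); next start ≥ 12 → (15,17); next start ≥ 17 → (19,20).
Selected 4 talks.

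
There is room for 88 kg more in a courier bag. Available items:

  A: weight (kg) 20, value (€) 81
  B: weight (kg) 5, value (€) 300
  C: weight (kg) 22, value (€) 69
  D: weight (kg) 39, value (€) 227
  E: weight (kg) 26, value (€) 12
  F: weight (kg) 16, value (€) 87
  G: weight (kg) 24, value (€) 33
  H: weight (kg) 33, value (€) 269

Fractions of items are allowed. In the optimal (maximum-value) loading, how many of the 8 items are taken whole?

3

Ratios (sorted): B 60.00, H 8.15, D 5.82, F 5.44, A 4.05, C 3.14, G 1.38, E 0.46
take B (5 @ 300); take H (33 @ 269); take D (39 @ 227); take 11/16 of F → 59.81. Capacity used 88/88.
3 item(s) taken whole; one partial (take 11/16 of F).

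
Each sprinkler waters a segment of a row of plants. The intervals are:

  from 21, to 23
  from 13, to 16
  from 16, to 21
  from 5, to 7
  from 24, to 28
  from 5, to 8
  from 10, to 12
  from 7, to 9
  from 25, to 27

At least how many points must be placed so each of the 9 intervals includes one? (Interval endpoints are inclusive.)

5

Sorted: [5,7] [5,8] [7,9] [10,12] [13,16] [16,21] [21,23] [25,27] [24,28]
{[5,7],[5,8],[7,9]} hit by 7; {[10,12]} hit by 12; {[13,16],[16,21]} hit by 16; {[21,23]} hit by 23; {[25,27],[24,28]} hit by 27.
Points: 7, 12, 16, 23, 27 (5 total).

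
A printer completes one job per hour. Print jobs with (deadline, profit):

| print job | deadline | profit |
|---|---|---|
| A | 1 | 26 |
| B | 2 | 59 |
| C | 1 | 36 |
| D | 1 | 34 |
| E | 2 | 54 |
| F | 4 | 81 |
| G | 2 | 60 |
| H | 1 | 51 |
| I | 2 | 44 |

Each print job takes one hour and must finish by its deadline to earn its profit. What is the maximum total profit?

200

Profit order: F=81 G=60 B=59 E=54 H=51 I=44 C=36 D=34 A=26
Assign: F→slot 4, G→slot 2, B→slot 1, E skipped, H skipped, I skipped, C skipped, D skipped, A skipped.
Slots: [1:B] [2:G] [4:F]
Profit = 59 + 60 + 81 = 200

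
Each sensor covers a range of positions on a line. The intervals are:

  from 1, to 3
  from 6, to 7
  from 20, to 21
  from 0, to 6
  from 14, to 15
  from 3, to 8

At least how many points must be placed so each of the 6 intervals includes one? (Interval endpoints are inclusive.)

4

Sort by right endpoint; whenever an interval is uncovered, place a point at its right end.
By right end: [1,3]  [0,6]  [6,7]  [3,8]  [14,15]  [20,21]
[1,3] uncovered → point at 3; [6,7] uncovered → point at 7; [14,15] uncovered → point at 15; [20,21] uncovered → point at 21.
Points: 3, 7, 15, 21 (4 total).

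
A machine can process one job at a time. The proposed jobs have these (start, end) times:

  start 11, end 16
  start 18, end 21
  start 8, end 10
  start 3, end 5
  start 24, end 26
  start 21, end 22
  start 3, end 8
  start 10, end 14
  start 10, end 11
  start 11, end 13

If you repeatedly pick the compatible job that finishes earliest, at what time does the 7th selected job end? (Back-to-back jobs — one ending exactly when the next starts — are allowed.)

26

Sort by end time and greedily take each interval whose start is ≥ the last chosen end.
Sorted by end: (3,5)  (3,8)  (8,10)  (10,11)  (11,13)  (10,14)  (11,16)  (18,21)  (21,22)  (24,26)
take (3,5); take (8,10); take (10,11); take (11,13); skip (10,14); skip (11,16); take (18,21); take (21,22); take (24,26).
Selected: (3,5) (8,10) (10,11) (11,13) (18,21) (21,22) (24,26)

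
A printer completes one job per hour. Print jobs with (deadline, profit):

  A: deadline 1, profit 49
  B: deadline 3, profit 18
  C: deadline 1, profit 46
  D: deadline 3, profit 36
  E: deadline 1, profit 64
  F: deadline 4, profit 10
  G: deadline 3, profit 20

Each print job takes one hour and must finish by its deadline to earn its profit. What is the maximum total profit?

130

Take jobs in profit order; each goes to the latest open slot no later than its deadline.
By profit: E(d1,64), A(d1,49), C(d1,46), D(d3,36), G(d3,20), B(d3,18), F(d4,10)
E→slot 1; A skipped; C skipped; D→slot 3; G→slot 2; B skipped; F→slot 4.
Profit = 64 + 20 + 36 + 10 = 130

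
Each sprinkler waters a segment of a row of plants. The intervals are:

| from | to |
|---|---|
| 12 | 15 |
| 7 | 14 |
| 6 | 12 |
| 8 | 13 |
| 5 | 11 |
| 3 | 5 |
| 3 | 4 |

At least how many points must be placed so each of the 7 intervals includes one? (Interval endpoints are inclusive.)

Sort by right endpoint; whenever an interval is uncovered, place a point at its right end.
By right end: [3,4]  [3,5]  [5,11]  [6,12]  [8,13]  [7,14]  [12,15]
[3,4] uncovered → point at 4; [5,11] uncovered → point at 11; [12,15] uncovered → point at 15.
Points: 4, 11, 15 (3 total).

3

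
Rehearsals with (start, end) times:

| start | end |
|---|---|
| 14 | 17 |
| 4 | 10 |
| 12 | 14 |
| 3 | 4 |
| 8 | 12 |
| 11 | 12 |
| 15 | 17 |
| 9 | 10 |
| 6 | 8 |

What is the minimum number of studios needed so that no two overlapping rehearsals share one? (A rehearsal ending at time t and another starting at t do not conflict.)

3

Count concurrent intervals with a sweep; the peak is the room count.
Events (time:±→running): 3:+→1 4:-→0 4:+→1 6:+→2 8:-→1 8:+→2 9:+→3 … peak 3.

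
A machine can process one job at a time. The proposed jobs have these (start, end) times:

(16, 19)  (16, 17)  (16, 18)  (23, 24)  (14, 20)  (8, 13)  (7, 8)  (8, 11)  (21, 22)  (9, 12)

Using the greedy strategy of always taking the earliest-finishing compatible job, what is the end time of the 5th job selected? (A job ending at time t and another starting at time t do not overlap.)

24

Sort by end time and greedily take each interval whose start is ≥ the last chosen end.
Sorted by end: (7,8)  (8,11)  (9,12)  (8,13)  (16,17)  (16,18)  (16,19)  (14,20)  (21,22)  (23,24)
take (7,8); take (8,11); skip (8,13); take (16,17); take (21,22); take (23,24).
Selected: (7,8) (8,11) (16,17) (21,22) (23,24)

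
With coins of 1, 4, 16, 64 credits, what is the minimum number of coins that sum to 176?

5

Use the largest denomination that fits, subtract, and repeat.
176 − 2×64→48 − 3×16→0
Total coins = 2 + 3 = 5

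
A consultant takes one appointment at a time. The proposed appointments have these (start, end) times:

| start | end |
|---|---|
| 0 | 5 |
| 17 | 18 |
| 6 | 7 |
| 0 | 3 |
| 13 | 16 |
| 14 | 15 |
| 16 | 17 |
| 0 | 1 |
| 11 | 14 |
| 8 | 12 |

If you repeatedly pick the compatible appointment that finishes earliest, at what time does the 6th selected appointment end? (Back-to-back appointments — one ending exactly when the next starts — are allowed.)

Sort by end time and greedily take each interval whose start is ≥ the last chosen end.
Sorted by end: (0,1)  (0,3)  (0,5)  (6,7)  (8,12)  (11,14)  (14,15)  (13,16)  (16,17)  (17,18)
take (0,1); skip (0,5); take (6,7); take (8,12); take (14,15); take (16,17); take (17,18).
Selected: (0,1) (6,7) (8,12) (14,15) (16,17) (17,18)

18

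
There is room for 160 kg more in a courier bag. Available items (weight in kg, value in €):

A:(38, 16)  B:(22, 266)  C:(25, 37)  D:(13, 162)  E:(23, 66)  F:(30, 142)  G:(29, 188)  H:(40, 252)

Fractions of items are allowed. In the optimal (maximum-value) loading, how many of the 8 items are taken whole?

6

Ratios (sorted): D 12.46, B 12.09, G 6.48, H 6.30, F 4.73, E 2.87, C 1.48, A 0.42
take D (13 @ 162); take B (22 @ 266); take G (29 @ 188); take H (40 @ 252); take F (30 @ 142); take E (23 @ 66); take 3/25 of C → 4.44. Capacity used 160/160.
6 item(s) taken whole; one partial (take 3/25 of C).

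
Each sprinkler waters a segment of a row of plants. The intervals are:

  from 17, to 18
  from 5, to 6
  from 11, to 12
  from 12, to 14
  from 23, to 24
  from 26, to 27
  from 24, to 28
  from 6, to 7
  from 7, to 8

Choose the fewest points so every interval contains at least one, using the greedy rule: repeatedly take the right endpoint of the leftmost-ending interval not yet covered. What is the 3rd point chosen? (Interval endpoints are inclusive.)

Sort by right endpoint; whenever an interval is uncovered, place a point at its right end.
By right end: [5,6]  [6,7]  [7,8]  [11,12]  [12,14]  [17,18]  [23,24]  [26,27]  [24,28]
[5,6] uncovered → point at 6; [7,8] uncovered → point at 8; [11,12] uncovered → point at 12; [17,18] uncovered → point at 18; [23,24] uncovered → point at 24; [26,27] uncovered → point at 27.
Points: 6, 8, 12, 18, 24, 27 (6 total).

12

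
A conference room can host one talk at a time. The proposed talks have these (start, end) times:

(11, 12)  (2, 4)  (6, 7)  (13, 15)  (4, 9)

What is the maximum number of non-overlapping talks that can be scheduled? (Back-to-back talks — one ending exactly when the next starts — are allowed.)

Sort by end time and greedily take each interval whose start is ≥ the last chosen end.
By end time: (2,4), (6,7), (4,9), (11,12), (13,15).
Pick (2,4); next start ≥ 4 → (6,7); next start ≥ 7 → (11,12); next start ≥ 12 → (13,15).
Selected 4 talks.

4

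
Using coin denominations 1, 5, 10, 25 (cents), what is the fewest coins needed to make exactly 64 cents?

7

64 − 2×25→14 − 1×10→4 − 4×1→0
Total coins = 2 + 1 + 4 = 7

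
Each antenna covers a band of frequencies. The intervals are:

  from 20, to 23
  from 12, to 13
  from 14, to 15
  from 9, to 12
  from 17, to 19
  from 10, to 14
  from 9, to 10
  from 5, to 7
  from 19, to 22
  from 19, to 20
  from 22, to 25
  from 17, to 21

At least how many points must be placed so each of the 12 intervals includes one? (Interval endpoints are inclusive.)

Process intervals by earliest right end; each time one isn't hit yet, stab at its right endpoint.
Sorted: [5,7] [9,10] [9,12] [12,13] [10,14] [14,15] [17,19] [19,20] [17,21] [19,22] [20,23] [22,25]
{[5,7]} hit by 7; {[9,10],[9,12]} hit by 10; {[12,13],[10,14]} hit by 13; {[14,15]} hit by 15; {[17,19],[19,20],[17,21],[19,22]} hit by 19; {[20,23],[22,25]} hit by 23.
Points: 7, 10, 13, 15, 19, 23 (6 total).

6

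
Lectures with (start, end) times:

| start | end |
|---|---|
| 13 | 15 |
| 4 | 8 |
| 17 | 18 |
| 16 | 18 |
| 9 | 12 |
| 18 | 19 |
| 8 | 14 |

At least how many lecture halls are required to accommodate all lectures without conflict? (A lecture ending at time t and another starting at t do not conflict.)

2

The answer is the maximum number of intervals overlapping at any instant.
Events (time:±→running): 4:+→1 8:-→0 8:+→1 9:+→2 … peak 2.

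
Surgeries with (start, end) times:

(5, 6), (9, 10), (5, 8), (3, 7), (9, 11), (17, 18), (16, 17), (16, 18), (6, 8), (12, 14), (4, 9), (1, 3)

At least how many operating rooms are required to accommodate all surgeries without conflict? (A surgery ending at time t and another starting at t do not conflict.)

The answer is the maximum number of intervals overlapping at any instant.
starts: [1, 3, 4, 5, 5, 6, 9, 9, 12, 16, 16, 17]
ends:   [3, 6, 7, 8, 8, 9, 10, 11, 14, 17, 18, 18]
s1→1 e3→0 s3→1 s4→2 s5→3 s5→4  — peak 4.

4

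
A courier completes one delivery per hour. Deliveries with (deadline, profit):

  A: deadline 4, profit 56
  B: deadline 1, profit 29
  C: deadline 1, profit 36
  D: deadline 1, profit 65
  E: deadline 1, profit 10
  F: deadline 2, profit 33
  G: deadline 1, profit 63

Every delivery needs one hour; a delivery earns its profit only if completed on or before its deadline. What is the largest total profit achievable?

Take jobs in profit order; each goes to the latest open slot no later than its deadline.
By profit: D(d1,65), G(d1,63), A(d4,56), C(d1,36), F(d2,33), B(d1,29), E(d1,10)
D→slot 1; G skipped; A→slot 4; C skipped; F→slot 2; B skipped; E skipped.
Profit = 65 + 33 + 56 = 154

154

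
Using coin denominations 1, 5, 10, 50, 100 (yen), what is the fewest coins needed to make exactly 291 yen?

291 − 2×100→91 − 1×50→41 − 4×10→1 − 1×1→0
Total coins = 2 + 1 + 4 + 1 = 8

8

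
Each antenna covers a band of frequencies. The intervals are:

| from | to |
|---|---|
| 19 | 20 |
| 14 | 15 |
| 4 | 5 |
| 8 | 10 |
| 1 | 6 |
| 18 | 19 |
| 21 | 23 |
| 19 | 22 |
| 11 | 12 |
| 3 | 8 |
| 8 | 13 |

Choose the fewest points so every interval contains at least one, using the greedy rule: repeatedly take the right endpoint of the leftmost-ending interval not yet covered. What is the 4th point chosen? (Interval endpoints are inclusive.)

15

By right end: [4,5]  [1,6]  [3,8]  [8,10]  [11,12]  [8,13]  [14,15]  [18,19]  [19,20]  [19,22]  [21,23]
[4,5] uncovered → point at 5; [8,10] uncovered → point at 10; [11,12] uncovered → point at 12; [14,15] uncovered → point at 15; [18,19] uncovered → point at 19; [21,23] uncovered → point at 23.
Points: 5, 10, 12, 15, 19, 23 (6 total).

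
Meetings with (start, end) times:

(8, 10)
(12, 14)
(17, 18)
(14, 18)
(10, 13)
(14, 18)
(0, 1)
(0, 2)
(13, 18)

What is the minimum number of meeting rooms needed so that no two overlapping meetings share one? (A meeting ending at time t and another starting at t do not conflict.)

The answer is the maximum number of intervals overlapping at any instant.
starts: [0, 0, 8, 10, 12, 13, 14, 14, 17]
ends:   [1, 2, 10, 13, 14, 18, 18, 18, 18]
s0→1 s0→2 e1→1 e2→0 s8→1 e10→0 s10→1 s12→2 e13→1 s13→2 e14→1 s14→2 s14→3 s17→4  — peak 4.

4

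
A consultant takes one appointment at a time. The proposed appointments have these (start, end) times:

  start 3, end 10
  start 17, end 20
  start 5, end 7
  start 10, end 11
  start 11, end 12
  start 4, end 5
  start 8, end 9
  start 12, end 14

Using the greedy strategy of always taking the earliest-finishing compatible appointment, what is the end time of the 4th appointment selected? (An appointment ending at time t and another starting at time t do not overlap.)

Sort by end time and greedily take each interval whose start is ≥ the last chosen end.
Sorted by end: (4,5)  (5,7)  (8,9)  (3,10)  (10,11)  (11,12)  (12,14)  (17,20)
take (4,5); take (5,7); take (8,9); take (10,11); take (11,12); take (12,14); take (17,20).
Selected: (4,5) (5,7) (8,9) (10,11) (11,12) (12,14) (17,20)

11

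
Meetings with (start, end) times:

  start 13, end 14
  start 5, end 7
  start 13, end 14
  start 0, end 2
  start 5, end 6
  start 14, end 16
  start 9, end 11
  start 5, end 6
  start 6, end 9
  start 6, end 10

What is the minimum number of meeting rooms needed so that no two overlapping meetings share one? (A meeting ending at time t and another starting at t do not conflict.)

3

Events (time:±→running): 0:+→1 2:-→0 5:+→1 5:+→2 5:+→3 … peak 3.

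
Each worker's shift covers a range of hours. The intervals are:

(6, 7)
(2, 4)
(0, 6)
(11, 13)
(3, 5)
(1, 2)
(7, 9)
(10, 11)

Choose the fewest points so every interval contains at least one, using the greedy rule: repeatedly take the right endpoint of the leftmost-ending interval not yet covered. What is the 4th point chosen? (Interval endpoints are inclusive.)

Sorted: [1,2] [2,4] [3,5] [0,6] [6,7] [7,9] [10,11] [11,13]
{[1,2],[2,4]} hit by 2; {[3,5],[0,6]} hit by 5; {[6,7],[7,9]} hit by 7; {[10,11],[11,13]} hit by 11.
Points: 2, 5, 7, 11 (4 total).

11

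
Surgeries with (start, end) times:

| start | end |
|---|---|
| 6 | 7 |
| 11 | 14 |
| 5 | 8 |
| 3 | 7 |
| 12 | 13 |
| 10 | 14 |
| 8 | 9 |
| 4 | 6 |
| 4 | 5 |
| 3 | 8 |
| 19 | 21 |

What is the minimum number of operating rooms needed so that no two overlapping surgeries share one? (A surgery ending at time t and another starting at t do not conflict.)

The answer is the maximum number of intervals overlapping at any instant.
starts: [3, 3, 4, 4, 5, 6, 8, 10, 11, 12, 19]
ends:   [5, 6, 7, 7, 8, 8, 9, 13, 14, 14, 21]
s3→1 s3→2 s4→3 s4→4  — peak 4.

4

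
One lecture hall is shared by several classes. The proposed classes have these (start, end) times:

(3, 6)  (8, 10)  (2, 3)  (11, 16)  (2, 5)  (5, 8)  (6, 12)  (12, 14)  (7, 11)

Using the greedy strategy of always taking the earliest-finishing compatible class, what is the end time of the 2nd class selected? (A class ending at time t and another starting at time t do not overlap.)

6

Sorted by end: (2,3)  (2,5)  (3,6)  (5,8)  (8,10)  (7,11)  (6,12)  (12,14)  (11,16)
take (2,3); take (3,6); skip (5,8); take (8,10); skip (7,11); take (12,14).
Selected: (2,3) (3,6) (8,10) (12,14)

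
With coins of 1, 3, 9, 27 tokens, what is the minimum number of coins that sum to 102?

Use the largest denomination that fits, subtract, and repeat.
102 − 3×27→21 − 2×9→3 − 1×3→0
Total coins = 3 + 2 + 1 = 6

6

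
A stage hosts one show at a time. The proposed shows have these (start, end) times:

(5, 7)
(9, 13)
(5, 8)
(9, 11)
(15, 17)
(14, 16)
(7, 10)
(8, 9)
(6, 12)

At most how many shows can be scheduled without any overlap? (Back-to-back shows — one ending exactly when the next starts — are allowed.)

By end time: (5,7), (5,8), (8,9), (7,10), (9,11), (6,12), (9,13), (14,16), (15,17).
Pick (5,7); next start ≥ 7 → (8,9); next start ≥ 9 → (9,11); next start ≥ 11 → (14,16).
Selected 4 shows.

4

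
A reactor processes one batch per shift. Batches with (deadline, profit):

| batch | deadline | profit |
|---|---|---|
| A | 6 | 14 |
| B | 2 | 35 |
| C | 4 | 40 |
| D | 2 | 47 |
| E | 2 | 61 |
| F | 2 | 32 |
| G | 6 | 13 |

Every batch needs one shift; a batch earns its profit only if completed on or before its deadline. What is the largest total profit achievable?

175

Profit order: E=61 D=47 C=40 B=35 F=32 A=14 G=13
Assign: E→slot 2, D→slot 1, C→slot 4, B skipped, F skipped, A→slot 6, G→slot 5.
Slots: [1:D] [2:E] [4:C] [5:G] [6:A]
Profit = 47 + 61 + 40 + 13 + 14 = 175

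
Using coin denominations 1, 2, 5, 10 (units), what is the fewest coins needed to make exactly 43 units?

Use the largest denomination that fits, subtract, and repeat.
43 = 4×10 + 1×2 + 1×1
Total coins = 4 + 1 + 1 = 6

6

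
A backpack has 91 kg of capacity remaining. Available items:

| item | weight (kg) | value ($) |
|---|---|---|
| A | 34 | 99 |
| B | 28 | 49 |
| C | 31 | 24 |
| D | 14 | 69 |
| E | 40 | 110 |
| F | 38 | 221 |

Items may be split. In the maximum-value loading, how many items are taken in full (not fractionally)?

3

Sort by value per unit weight and fill in that order.
Ratios (sorted): F 5.82, D 4.93, A 2.91, E 2.75, B 1.75, C 0.77
take F (38 @ 221); take D (14 @ 69); take A (34 @ 99); take 5/40 of E → 13.75. Capacity used 91/91.
3 item(s) taken whole; one partial (take 5/40 of E).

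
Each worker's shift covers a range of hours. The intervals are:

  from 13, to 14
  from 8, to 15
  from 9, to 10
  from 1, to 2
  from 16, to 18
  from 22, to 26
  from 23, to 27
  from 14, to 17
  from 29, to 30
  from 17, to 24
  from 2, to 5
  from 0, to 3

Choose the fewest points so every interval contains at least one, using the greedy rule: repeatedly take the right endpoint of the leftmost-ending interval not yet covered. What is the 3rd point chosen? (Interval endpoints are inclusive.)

14

By right end: [1,2]  [0,3]  [2,5]  [9,10]  [13,14]  [8,15]  [14,17]  [16,18]  [17,24]  [22,26]  [23,27]  [29,30]
[1,2] uncovered → point at 2; [9,10] uncovered → point at 10; [13,14] uncovered → point at 14; [16,18] uncovered → point at 18; [22,26] uncovered → point at 26; [29,30] uncovered → point at 30.
Points: 2, 10, 14, 18, 26, 30 (6 total).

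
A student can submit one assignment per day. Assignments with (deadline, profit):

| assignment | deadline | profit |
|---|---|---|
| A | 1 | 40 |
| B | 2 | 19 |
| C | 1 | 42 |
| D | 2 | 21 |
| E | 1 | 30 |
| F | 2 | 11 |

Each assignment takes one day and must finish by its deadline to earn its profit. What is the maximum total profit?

By profit: C(d1,42), A(d1,40), E(d1,30), D(d2,21), B(d2,19), F(d2,11)
C→slot 1; A skipped; E skipped; D→slot 2; B skipped; F skipped.
Profit = 42 + 21 = 63

63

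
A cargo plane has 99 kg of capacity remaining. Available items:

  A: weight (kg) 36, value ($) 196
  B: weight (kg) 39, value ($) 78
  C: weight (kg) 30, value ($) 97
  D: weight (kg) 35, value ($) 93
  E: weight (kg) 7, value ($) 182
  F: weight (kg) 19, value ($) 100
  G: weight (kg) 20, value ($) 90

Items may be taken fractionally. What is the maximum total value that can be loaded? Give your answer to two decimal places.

Greedy by value/weight ratio, highest first.
Ratios (sorted): E 26.00, A 5.44, F 5.26, G 4.50, C 3.23, D 2.66, B 2.00
take E (7 @ 182); take A (36 @ 196); take F (19 @ 100); take G (20 @ 90); take 17/30 of C → 54.97. Capacity used 99/99.
Total value = 622.97

622.97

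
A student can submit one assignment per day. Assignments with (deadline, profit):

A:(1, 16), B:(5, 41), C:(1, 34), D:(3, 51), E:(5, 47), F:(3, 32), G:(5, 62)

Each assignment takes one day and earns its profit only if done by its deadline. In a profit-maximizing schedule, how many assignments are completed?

5

Sort by profit descending; place each in the latest free slot ≤ its deadline.
By profit: G(d5,62), D(d3,51), E(d5,47), B(d5,41), C(d1,34), F(d3,32), A(d1,16)
G→slot 5; D→slot 3; E→slot 4; B→slot 2; C→slot 1; F skipped; A skipped.
5 of 7 scheduled.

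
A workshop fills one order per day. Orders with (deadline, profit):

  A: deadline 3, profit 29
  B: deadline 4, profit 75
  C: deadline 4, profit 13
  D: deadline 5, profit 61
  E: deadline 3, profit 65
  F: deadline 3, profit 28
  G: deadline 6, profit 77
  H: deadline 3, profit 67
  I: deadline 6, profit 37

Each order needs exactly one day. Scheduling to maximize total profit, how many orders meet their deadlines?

6

Take jobs in profit order; each goes to the latest open slot no later than its deadline.
Profit order: G=77 B=75 H=67 E=65 D=61 I=37 A=29 F=28 C=13
Assign: G→slot 6, B→slot 4, H→slot 3, E→slot 2, D→slot 5, I→slot 1, A skipped, F skipped, C skipped.
Slots: [1:I] [2:E] [3:H] [4:B] [5:D] [6:G]
6 of 9 scheduled.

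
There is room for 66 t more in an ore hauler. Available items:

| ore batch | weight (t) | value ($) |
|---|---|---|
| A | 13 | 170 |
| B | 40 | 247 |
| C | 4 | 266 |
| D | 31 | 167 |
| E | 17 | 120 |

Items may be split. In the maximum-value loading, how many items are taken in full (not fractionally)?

Greedy by value/weight ratio, highest first.
Ratios (sorted): C 66.50, A 13.08, E 7.06, B 6.17, D 5.39
take C (4 @ 266); take A (13 @ 170); take E (17 @ 120); take 32/40 of B → 197.60. Capacity used 66/66.
3 item(s) taken whole; one partial (take 32/40 of B).

3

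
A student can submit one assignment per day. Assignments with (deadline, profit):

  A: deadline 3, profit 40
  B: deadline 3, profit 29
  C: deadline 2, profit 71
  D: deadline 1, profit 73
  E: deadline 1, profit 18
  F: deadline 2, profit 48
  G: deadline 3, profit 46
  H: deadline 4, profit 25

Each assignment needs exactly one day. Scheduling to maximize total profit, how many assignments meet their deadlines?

4

Profit order: D=73 C=71 F=48 G=46 A=40 B=29 H=25 E=18
Assign: D→slot 1, C→slot 2, F skipped, G→slot 3, A skipped, B skipped, H→slot 4, E skipped.
Slots: [1:D] [2:C] [3:G] [4:H]
4 of 8 scheduled.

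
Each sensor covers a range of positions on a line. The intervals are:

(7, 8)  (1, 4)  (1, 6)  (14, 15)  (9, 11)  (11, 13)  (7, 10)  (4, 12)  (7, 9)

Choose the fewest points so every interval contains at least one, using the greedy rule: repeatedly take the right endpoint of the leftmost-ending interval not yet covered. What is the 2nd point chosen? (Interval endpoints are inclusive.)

8

By right end: [1,4]  [1,6]  [7,8]  [7,9]  [7,10]  [9,11]  [4,12]  [11,13]  [14,15]
[1,4] uncovered → point at 4; [7,8] uncovered → point at 8; [9,11] uncovered → point at 11; [14,15] uncovered → point at 15.
Points: 4, 8, 11, 15 (4 total).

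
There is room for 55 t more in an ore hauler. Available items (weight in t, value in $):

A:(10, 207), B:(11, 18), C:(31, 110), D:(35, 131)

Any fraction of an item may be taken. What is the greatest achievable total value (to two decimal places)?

Ratios (sorted): A 20.70, D 3.74, C 3.55, B 1.64
take A (10 @ 207); take D (35 @ 131); take 10/31 of C → 35.48. Capacity used 55/55.
Total value = 373.48

373.48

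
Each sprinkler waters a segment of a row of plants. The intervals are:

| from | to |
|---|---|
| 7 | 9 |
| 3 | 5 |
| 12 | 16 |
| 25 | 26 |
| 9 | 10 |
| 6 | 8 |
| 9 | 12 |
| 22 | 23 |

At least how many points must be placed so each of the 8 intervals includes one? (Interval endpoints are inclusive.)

Sorted: [3,5] [6,8] [7,9] [9,10] [9,12] [12,16] [22,23] [25,26]
{[3,5]} hit by 5; {[6,8],[7,9]} hit by 8; {[9,10],[9,12]} hit by 10; {[12,16]} hit by 16; {[22,23]} hit by 23; {[25,26]} hit by 26.
Points: 5, 8, 10, 16, 23, 26 (6 total).

6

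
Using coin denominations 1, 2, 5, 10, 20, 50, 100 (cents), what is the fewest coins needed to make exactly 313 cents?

6

313 = 3×100 + 1×10 + 1×2 + 1×1
Total coins = 3 + 1 + 1 + 1 = 6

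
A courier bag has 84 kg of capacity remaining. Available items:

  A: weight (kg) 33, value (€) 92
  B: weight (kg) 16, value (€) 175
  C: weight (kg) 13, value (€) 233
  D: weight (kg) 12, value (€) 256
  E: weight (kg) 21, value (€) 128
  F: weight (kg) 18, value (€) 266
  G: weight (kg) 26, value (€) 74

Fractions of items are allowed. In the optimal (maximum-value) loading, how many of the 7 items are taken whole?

Greedy by value/weight ratio, highest first.
Order: D (256/12=21.33) > C (233/13=17.92) > F (266/18=14.78) > B (175/16=10.94) > E (128/21=6.10) > G (74/26=2.85) > A (92/33=2.79)
Fill: take D (12 @ 256) → take C (13 @ 233) → take F (18 @ 266) → take B (16 @ 175) → take E (21 @ 128) → take 4/26 of G → 11.38; 84/84 used.
5 item(s) taken whole; one partial (take 4/26 of G).

5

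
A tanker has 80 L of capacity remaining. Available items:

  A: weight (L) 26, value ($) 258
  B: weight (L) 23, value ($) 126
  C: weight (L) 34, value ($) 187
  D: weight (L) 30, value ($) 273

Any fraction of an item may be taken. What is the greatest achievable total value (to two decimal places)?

663.00

Greedy by value/weight ratio, highest first.
Order: A (258/26=9.92) > D (273/30=9.10) > C (187/34=5.50) > B (126/23=5.48)
Fill: take A (26 @ 258) → take D (30 @ 273) → take 24/34 of C → 132.00; 80/80 used.
Total value = 663.00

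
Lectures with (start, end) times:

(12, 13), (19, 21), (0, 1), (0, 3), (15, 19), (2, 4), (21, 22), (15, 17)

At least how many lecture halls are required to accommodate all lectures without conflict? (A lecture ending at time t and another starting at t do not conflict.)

Count concurrent intervals with a sweep; the peak is the room count.
Events (time:±→running): 0:+→1 0:+→2 … peak 2.

2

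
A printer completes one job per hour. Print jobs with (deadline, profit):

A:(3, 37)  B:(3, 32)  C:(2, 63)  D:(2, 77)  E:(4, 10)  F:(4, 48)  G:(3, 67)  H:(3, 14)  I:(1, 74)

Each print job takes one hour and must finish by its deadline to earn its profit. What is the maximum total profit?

Take jobs in profit order; each goes to the latest open slot no later than its deadline.
By profit: D(d2,77), I(d1,74), G(d3,67), C(d2,63), F(d4,48), A(d3,37), B(d3,32), H(d3,14), E(d4,10)
D→slot 2; I→slot 1; G→slot 3; C skipped; F→slot 4; A skipped; B skipped; H skipped; E skipped.
Profit = 74 + 77 + 67 + 48 = 266

266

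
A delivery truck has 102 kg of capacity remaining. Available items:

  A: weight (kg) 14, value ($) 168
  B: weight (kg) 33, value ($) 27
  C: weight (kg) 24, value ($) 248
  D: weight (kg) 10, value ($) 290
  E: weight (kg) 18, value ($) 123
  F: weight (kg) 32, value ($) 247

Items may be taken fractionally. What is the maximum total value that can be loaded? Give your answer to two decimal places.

1079.27

Order: D (290/10=29.00) > A (168/14=12.00) > C (248/24=10.33) > F (247/32=7.72) > E (123/18=6.83) > B (27/33=0.82)
Fill: take D (10 @ 290) → take A (14 @ 168) → take C (24 @ 248) → take F (32 @ 247) → take E (18 @ 123) → take 4/33 of B → 3.27; 102/102 used.
Total value = 1079.27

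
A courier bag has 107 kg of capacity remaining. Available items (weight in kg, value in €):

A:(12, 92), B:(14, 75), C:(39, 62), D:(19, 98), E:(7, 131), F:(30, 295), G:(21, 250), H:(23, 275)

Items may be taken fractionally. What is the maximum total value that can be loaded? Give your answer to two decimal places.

1118.00

Greedy by value/weight ratio, highest first.
Ratios (sorted): E 18.71, H 11.96, G 11.90, F 9.83, A 7.67, B 5.36, D 5.16, C 1.59
take E (7 @ 131); take H (23 @ 275); take G (21 @ 250); take F (30 @ 295); take A (12 @ 92); take B (14 @ 75). Capacity used 107/107.
Total value = 1118.00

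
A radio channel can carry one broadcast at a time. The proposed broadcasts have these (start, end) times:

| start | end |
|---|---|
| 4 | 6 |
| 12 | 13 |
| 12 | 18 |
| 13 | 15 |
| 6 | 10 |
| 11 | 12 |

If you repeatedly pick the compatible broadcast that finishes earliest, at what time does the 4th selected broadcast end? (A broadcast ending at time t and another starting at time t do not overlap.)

13

Sorted by end: (4,6)  (6,10)  (11,12)  (12,13)  (13,15)  (12,18)
take (4,6); take (6,10); take (11,12); take (12,13); take (13,15); skip (12,18).
Selected: (4,6) (6,10) (11,12) (12,13) (13,15)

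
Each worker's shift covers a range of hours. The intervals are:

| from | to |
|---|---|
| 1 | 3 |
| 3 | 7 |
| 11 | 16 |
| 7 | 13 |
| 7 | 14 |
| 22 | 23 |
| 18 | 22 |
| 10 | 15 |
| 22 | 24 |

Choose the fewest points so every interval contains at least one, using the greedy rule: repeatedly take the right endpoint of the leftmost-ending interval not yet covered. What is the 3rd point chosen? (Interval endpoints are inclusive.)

22

Process intervals by earliest right end; each time one isn't hit yet, stab at its right endpoint.
Sorted: [1,3] [3,7] [7,13] [7,14] [10,15] [11,16] [18,22] [22,23] [22,24]
{[1,3],[3,7]} hit by 3; {[7,13],[7,14],[10,15],[11,16]} hit by 13; {[18,22],[22,23],[22,24]} hit by 22.
Points: 3, 13, 22 (3 total).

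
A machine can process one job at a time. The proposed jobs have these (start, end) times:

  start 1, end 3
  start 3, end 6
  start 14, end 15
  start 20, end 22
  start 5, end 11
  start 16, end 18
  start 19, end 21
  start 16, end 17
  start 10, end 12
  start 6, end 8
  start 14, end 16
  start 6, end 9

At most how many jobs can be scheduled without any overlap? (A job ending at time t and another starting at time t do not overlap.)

By end time: (1,3), (3,6), (6,8), (6,9), (5,11), (10,12), (14,15), (14,16), (16,17), (16,18), (19,21), (20,22).
Pick (1,3); next start ≥ 3 → (3,6); next start ≥ 6 → (6,8); next start ≥ 8 → (10,12); next start ≥ 12 → (14,15); next start ≥ 15 → (16,17); next start ≥ 17 → (19,21).
Selected 7 jobs.

7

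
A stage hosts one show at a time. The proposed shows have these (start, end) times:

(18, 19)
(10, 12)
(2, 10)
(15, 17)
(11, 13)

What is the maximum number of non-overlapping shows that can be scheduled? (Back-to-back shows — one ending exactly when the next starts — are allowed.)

4

Sort by end time and greedily take each interval whose start is ≥ the last chosen end.
Sorted by end: (2,10)  (10,12)  (11,13)  (15,17)  (18,19)
take (2,10); take (10,12); take (15,17); take (18,19).
Selected 4 shows.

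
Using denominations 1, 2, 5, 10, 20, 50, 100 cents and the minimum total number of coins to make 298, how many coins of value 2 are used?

298 − 2×100→98 − 1×50→48 − 2×20→8 − 1×5→3 − 1×2→1 − 1×1→0
Count of 2: 1

1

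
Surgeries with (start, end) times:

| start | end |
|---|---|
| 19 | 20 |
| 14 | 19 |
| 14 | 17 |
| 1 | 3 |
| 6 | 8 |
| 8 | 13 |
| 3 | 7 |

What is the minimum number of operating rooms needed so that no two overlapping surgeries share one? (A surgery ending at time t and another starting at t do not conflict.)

Events (time:±→running): 1:+→1 3:-→0 3:+→1 6:+→2 … peak 2.

2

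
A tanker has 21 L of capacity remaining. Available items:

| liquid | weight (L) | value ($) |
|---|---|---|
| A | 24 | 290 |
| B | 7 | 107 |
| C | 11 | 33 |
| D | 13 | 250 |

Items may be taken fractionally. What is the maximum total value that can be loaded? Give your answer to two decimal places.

369.08

Sort by value per unit weight and fill in that order.
Ratios (sorted): D 19.23, B 15.29, A 12.08, C 3.00
take D (13 @ 250); take B (7 @ 107); take 1/24 of A → 12.08. Capacity used 21/21.
Total value = 369.08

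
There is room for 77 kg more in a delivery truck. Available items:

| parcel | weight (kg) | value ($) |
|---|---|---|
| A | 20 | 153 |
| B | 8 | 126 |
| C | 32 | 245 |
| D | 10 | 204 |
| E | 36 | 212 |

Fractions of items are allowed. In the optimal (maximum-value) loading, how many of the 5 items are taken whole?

4

Sort by value per unit weight and fill in that order.
Order: D (204/10=20.40) > B (126/8=15.75) > C (245/32=7.66) > A (153/20=7.65) > E (212/36=5.89)
Fill: take D (10 @ 204) → take B (8 @ 126) → take C (32 @ 245) → take A (20 @ 153) → take 7/36 of E → 41.22; 77/77 used.
4 item(s) taken whole; one partial (take 7/36 of E).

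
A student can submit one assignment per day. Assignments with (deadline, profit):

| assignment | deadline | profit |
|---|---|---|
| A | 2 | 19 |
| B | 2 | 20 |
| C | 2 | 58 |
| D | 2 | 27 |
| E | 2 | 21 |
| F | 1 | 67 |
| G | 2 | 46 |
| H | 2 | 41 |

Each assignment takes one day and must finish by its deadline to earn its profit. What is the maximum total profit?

125

Sort by profit descending; place each in the latest free slot ≤ its deadline.
By profit: F(d1,67), C(d2,58), G(d2,46), H(d2,41), D(d2,27), E(d2,21), B(d2,20), A(d2,19)
F→slot 1; C→slot 2; G skipped; H skipped; D skipped; E skipped; B skipped; A skipped.
Profit = 67 + 58 = 125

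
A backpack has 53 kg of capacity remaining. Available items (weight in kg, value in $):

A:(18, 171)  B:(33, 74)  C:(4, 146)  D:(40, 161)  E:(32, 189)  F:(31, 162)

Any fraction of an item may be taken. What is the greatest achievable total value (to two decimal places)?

Order: C (146/4=36.50) > A (171/18=9.50) > E (189/32=5.91) > F (162/31=5.23) > D (161/40=4.03) > B (74/33=2.24)
Fill: take C (4 @ 146) → take A (18 @ 171) → take 31/32 of E → 183.09; 53/53 used.
Total value = 500.09

500.09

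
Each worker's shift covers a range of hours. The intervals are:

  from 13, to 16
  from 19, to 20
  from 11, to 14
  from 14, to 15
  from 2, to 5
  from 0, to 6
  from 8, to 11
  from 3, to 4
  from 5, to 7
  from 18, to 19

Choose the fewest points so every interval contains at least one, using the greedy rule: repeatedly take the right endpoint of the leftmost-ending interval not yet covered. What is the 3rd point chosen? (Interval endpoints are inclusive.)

Sorted: [3,4] [2,5] [0,6] [5,7] [8,11] [11,14] [14,15] [13,16] [18,19] [19,20]
{[3,4],[2,5],[0,6]} hit by 4; {[5,7]} hit by 7; {[8,11],[11,14]} hit by 11; {[14,15],[13,16]} hit by 15; {[18,19],[19,20]} hit by 19.
Points: 4, 7, 11, 15, 19 (5 total).

11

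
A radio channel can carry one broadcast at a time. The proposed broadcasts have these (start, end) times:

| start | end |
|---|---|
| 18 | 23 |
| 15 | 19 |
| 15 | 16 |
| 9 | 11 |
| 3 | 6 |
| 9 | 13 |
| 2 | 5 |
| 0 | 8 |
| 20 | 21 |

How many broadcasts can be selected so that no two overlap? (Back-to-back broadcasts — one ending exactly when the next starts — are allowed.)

Order by finish time; keep every interval that doesn't clash with the previous kept one.
Sorted by end: (2,5)  (3,6)  (0,8)  (9,11)  (9,13)  (15,16)  (15,19)  (20,21)  (18,23)
take (2,5); skip (3,6); take (9,11); take (15,16); take (20,21).
Selected 4 broadcasts.

4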